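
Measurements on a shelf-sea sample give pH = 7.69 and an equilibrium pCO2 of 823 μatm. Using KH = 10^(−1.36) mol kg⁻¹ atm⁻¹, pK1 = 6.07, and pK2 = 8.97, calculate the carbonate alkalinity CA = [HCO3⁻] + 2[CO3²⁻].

[CO2*] = KH · pCO2 = 10^(−1.36) × 823×10^-6 = 3.593×10^-5 mol/kg
α₀ = 1/(1 + K1/[H⁺] + K1K2/[H⁺]²) = 1/(1 + 10^+1.62 + 10^+0.34) = 0.02228
DIC = [CO2*]/α₀ = 3.593×10^-5 / 0.02228 = 1.612 mmol/kg
CA = (α₁ + 2α₂)·DIC = (0.9290 + 2×0.04875) × 1.612 = 1.65 mmol/kg

CA = 1.65 mmol/kg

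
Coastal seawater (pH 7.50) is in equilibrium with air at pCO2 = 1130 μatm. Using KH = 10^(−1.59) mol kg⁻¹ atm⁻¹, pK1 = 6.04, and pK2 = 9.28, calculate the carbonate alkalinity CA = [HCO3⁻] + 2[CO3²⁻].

CA = 0.865 mmol/kg

[CO2*] = KH · pCO2 = 10^(−1.59) × 1130×10^-6 = 2.905×10^-5 mol/kg
α₀ = 1/(1 + K1/[H⁺] + K1K2/[H⁺]²) = 1/(1 + 10^+1.46 + 10^-0.32) = 0.03298
DIC = [CO2*]/α₀ = 2.905×10^-5 / 0.03298 = 0.8806 mmol/kg
CA = (α₁ + 2α₂)·DIC = (0.9512 + 2×0.01579) × 0.8806 = 0.865 mmol/kg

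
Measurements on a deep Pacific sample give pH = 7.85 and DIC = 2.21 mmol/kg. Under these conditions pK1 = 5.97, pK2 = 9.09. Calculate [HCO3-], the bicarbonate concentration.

α₁ = 1 / (1 + [H⁺]/K1 + K2/[H⁺]) = 1 / (1 + 10^-1.88 + 10^-1.24)
   = 1 / (1 + 0.013183 + 0.057544) = 1/1.0707 = 0.9339
[HCO3⁻] = α₁ × DIC = 0.9339 × 2.21 = 2.06 mmol/kg

[HCO3⁻] = 2.06 mmol/kg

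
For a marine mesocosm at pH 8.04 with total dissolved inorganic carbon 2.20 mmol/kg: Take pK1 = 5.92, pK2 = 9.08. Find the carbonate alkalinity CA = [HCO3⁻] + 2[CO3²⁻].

CA = [HCO3⁻] + 2[CO3²⁻] = (α₁ + 2α₂)·DIC
At pH 8.04: [H⁺]/K1 = 10^-2.12 = 0.0075858, K2/[H⁺] = 10^-1.04 = 0.091201
α₁ = 1/(1 + 0.0075858 + 0.091201) = 1/1.0988 = 0.9101; α₂ = α₁·K2/[H⁺] = 0.08300
α₁ + 2α₂ = 1.0761
CA = 1.0761 × 2.20 = 2.37 mmol/kg

CA = 2.37 mmol/kg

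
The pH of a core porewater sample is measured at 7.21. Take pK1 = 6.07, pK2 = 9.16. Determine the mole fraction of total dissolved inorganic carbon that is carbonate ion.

α₂ = 0.0104

α₂ = 1 / (1 + [H⁺]/K2 + [H⁺]²/(K1K2)) = 1 / (1 + 10^+1.95 + 10^+0.81)
   = 1 / (1 + 89.125 + 6.4565) = 1/96.582 = 0.01035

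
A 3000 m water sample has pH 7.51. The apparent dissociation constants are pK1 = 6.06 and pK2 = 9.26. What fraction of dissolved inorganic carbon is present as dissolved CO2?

α₀ = 0.0337

α₀ = 1 / (1 + K1/[H⁺] + K1K2/[H⁺]²) = 1 / (1 + 10^+1.45 + 10^-0.30)
   = 1 / (1 + 28.184 + 0.50119) = 1/29.685 = 0.03369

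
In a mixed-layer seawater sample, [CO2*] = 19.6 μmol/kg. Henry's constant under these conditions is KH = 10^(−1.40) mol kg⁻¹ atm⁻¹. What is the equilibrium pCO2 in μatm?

pCO2 = 492 μatm

KH = 10^(−1.40) = 3.981×10^-2 mol kg⁻¹ atm⁻¹
pCO2 = [CO2*]/KH = 19.6×10^-6 / 3.981×10^-2 = 4.92×10^-4 atm = 492 μatm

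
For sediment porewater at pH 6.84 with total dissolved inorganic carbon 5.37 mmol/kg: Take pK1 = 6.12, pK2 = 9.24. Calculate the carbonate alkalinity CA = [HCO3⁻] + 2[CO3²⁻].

CA = [HCO3⁻] + 2[CO3²⁻] = (α₁ + 2α₂)·DIC
At pH 6.84: [H⁺]/K1 = 10^-0.72 = 0.19055, K2/[H⁺] = 10^-2.40 = 0.0039811
α₁ = 1/(1 + 0.19055 + 0.0039811) = 1/1.1945 = 0.8372; α₂ = α₁·K2/[H⁺] = 0.003333
α₁ + 2α₂ = 0.8438
CA = 0.8438 × 5.37 = 4.53 mmol/kg

CA = 4.53 mmol/kg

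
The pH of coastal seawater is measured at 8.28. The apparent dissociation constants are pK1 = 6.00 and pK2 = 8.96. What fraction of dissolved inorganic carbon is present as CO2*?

α₀ = 1 / (1 + K1/[H⁺] + K1K2/[H⁺]²) = 1 / (1 + 10^+2.28 + 10^+1.60)
   = 1 / (1 + 190.55 + 39.811) = 1/231.36 = 0.004322

α₀ = 0.00432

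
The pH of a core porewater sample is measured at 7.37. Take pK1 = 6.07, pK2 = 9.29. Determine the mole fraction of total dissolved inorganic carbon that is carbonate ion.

α₂ = 0.0113

α₂ = 1 / (1 + [H⁺]/K2 + [H⁺]²/(K1K2)) = 1 / (1 + 10^+1.92 + 10^+0.62)
   = 1 / (1 + 83.176 + 4.1687) = 1/88.345 = 0.01132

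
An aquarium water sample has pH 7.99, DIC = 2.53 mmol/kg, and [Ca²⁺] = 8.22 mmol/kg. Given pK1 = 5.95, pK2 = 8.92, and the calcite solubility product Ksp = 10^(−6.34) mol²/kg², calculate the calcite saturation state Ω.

α₂ = 1 / (1 + [H⁺]/K2 + [H⁺]²/(K1K2)) = 1 / (1 + 10^+0.93 + 10^-1.11)
   = 1 / (1 + 8.5114 + 0.077625) = 1/9.5890 = 0.1043
[CO3²⁻] = α₂ × DIC = 0.1043 × 2.53 = 0.2638 mmol/kg
Ksp = 10^(−6.34) = 4.571×10^-7
Ω = [Ca²⁺][CO3²⁻]/Ksp = (8.22×10^-3)(2.638×10^-4) / 4.571×10^-7 = 4.74

Ω = 4.74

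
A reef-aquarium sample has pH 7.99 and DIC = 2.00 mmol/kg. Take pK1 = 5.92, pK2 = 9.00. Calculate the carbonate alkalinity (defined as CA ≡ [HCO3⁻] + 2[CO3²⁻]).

CA = 2.16 mmol/kg

CA = [HCO3⁻] + 2[CO3²⁻] = (α₁ + 2α₂)·DIC
At pH 7.99: [H⁺]/K1 = 10^-2.07 = 0.0085114, K2/[H⁺] = 10^-1.01 = 0.097724
α₁ = 1/(1 + 0.0085114 + 0.097724) = 1/1.1062 = 0.9040; α₂ = α₁·K2/[H⁺] = 0.08834
α₁ + 2α₂ = 1.0806
CA = 1.0806 × 2.00 = 2.16 mmol/kg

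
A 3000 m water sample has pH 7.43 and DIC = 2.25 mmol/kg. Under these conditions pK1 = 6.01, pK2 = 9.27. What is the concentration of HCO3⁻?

[HCO3⁻] = 2.14 mmol/kg

α₁ = 1 / (1 + [H⁺]/K1 + K2/[H⁺]) = 1 / (1 + 10^-1.42 + 10^-1.84)
   = 1 / (1 + 0.038019 + 0.014454) = 1/1.0525 = 0.9501
[HCO3⁻] = α₁ × DIC = 0.9501 × 2.25 = 2.14 mmol/kg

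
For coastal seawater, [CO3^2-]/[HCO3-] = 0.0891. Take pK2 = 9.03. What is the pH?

From K2 = [H⁺][CO3^2-]/[HCO3-]:  pH = pK2 + log₁₀([CO3^2-]/[HCO3-])
log₁₀(0.0891) = -1.050
pH = 9.03 + (-1.050) = 7.98

pH = 7.98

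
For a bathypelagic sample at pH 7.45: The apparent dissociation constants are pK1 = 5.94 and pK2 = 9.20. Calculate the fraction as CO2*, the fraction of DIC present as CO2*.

α₀ = 1 / (1 + K1/[H⁺] + K1K2/[H⁺]²) = 1 / (1 + 10^+1.51 + 10^-0.24)
   = 1 / (1 + 32.359 + 0.57544) = 1/33.935 = 0.02947

α₀ = 0.0295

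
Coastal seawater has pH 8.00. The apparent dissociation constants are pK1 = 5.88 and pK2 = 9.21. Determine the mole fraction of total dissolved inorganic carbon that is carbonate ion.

α₂ = 0.0577

α₂ = 1 / (1 + [H⁺]/K2 + [H⁺]²/(K1K2)) = 1 / (1 + 10^+1.21 + 10^-0.91)
   = 1 / (1 + 16.218 + 0.12303) = 1/17.341 = 0.05767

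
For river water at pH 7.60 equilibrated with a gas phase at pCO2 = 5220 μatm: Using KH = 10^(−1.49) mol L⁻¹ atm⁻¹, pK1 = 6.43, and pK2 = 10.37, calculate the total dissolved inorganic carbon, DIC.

DIC = 2.67 mmol/L

[CO2*] = KH · pCO2 = 10^(−1.49) × 5220×10^-6 = 1.689×10^-4 mol/L
α₀ = 1/(1 + K1/[H⁺] + K1K2/[H⁺]²) = 1/(1 + 10^+1.17 + 10^-1.60) = 0.06323
DIC = [CO2*]/α₀ = 1.689×10^-4 / 0.06323 = 2.67 mmol/L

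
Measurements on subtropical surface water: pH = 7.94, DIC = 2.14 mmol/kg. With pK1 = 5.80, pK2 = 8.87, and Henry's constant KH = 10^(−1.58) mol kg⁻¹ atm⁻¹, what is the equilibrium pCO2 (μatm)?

α₀ = 1 / (1 + K1/[H⁺] + K1K2/[H⁺]²) = 1 / (1 + 10^+2.14 + 10^+1.21)
   = 1 / (1 + 138.04 + 16.218) = 1/155.26 = 0.006441
[CO2*] = α₀ × DIC = 0.006441 × 2.14 = 0.01378 mmol/kg = 13.78 μmol/kg
pCO2 = [CO2*]/KH = 1.378×10^-5 / 2.630×10^-2 = 524 μatm

pCO2 = 524 μatm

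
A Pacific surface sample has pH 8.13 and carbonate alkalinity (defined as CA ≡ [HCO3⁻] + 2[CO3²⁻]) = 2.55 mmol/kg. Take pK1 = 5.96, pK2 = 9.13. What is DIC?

DIC = 2.35 mmol/kg

CA = [HCO3⁻] + 2[CO3²⁻] = (α₁ + 2α₂)·DIC
At pH 8.13: [H⁺]/K1 = 10^-2.17 = 0.0067608, K2/[H⁺] = 10^-1.00 = 0.10000
α₁ = 1/(1 + 0.0067608 + 0.10000) = 1/1.1068 = 0.9035; α₂ = α₁·K2/[H⁺] = 0.09035
α₁ + 2α₂ = 1.0842
DIC = CA / (α₁ + 2α₂) = 2.55 / 1.0842 = 2.35 mmol/kg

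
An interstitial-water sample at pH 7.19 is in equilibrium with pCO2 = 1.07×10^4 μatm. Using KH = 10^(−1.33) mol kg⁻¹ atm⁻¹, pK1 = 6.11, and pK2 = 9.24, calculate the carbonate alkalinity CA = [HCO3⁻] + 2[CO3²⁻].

CA = 6.12 mmol/kg

[CO2*] = KH · pCO2 = 10^(−1.33) × 1.07×10^4×10^-6 = 5.005×10^-4 mol/kg
α₀ = 1/(1 + K1/[H⁺] + K1K2/[H⁺]²) = 1/(1 + 10^+1.08 + 10^-0.97) = 0.07616
DIC = [CO2*]/α₀ = 5.005×10^-4 / 0.07616 = 6.571 mmol/kg
CA = (α₁ + 2α₂)·DIC = (0.9157 + 2×0.008161) × 6.571 = 6.12 mmol/kg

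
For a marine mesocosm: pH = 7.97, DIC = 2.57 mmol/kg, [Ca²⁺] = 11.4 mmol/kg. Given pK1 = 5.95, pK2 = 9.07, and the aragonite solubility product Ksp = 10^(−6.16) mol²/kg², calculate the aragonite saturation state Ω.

Ω = 3.09

α₂ = 1 / (1 + [H⁺]/K2 + [H⁺]²/(K1K2)) = 1 / (1 + 10^+1.10 + 10^-0.92)
   = 1 / (1 + 12.589 + 0.12023) = 1/13.709 = 0.07294
[CO3²⁻] = α₂ × DIC = 0.07294 × 2.57 = 0.1875 mmol/kg
Ksp = 10^(−6.16) = 6.918×10^-7
Ω = [Ca²⁺][CO3²⁻]/Ksp = (11.4×10^-3)(1.875×10^-4) / 6.918×10^-7 = 3.09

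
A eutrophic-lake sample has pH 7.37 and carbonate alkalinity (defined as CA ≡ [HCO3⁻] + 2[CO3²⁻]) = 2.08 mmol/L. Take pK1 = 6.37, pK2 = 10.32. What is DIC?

CA = [HCO3⁻] + 2[CO3²⁻] = (α₁ + 2α₂)·DIC
At pH 7.37: [H⁺]/K1 = 10^-1.00 = 0.10000, K2/[H⁺] = 10^-2.95 = 0.0011220
α₁ = 1/(1 + 0.10000 + 0.0011220) = 1/1.1011 = 0.9082; α₂ = α₁·K2/[H⁺] = 0.001019
α₁ + 2α₂ = 0.9102
DIC = CA / (α₁ + 2α₂) = 2.08 / 0.9102 = 2.29 mmol/L

DIC = 2.29 mmol/L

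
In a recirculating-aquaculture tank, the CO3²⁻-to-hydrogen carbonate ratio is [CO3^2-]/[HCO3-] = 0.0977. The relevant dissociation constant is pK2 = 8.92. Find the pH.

From K2 = [H⁺][CO3^2-]/[HCO3-]:  pH = pK2 + log₁₀([CO3^2-]/[HCO3-])
log₁₀(0.0977) = -1.010
pH = 8.92 + (-1.010) = 7.91

pH = 7.91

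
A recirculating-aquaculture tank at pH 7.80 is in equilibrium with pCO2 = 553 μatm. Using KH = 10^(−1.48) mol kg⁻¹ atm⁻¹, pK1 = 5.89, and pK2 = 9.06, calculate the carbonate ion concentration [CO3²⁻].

[CO2*] = KH · pCO2 = 10^(−1.48) × 553×10^-6 = 1.831×10^-5 mol/kg
α₀ = 1/(1 + K1/[H⁺] + K1K2/[H⁺]²) = 1/(1 + 10^+1.91 + 10^+0.65) = 0.01153
DIC = [CO2*]/α₀ = 1.831×10^-5 / 0.01153 = 1.589 mmol/kg
[CO3²⁻] = α₂·DIC; α₂ = 0.05149, so [CO3²⁻] = 0.05149 × 1.589 = 0.0818 mmol/kg

[CO3²⁻] = 0.0818 mmol/kg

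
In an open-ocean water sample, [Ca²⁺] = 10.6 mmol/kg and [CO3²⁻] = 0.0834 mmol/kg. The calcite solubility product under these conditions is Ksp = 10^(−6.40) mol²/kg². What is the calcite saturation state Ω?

Ksp = 10^(−6.40) = 3.981×10^-7
Ω = [Ca²⁺][CO3²⁻]/Ksp = (10.6×10^-3)(0.0834×10^-3) / 3.981×10^-7 = 2.22

Ω = 2.22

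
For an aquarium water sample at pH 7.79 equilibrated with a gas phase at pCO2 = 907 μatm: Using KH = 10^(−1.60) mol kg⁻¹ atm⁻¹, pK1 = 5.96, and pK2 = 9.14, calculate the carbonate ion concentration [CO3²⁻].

[CO3²⁻] = 0.0688 mmol/kg

[CO2*] = KH · pCO2 = 10^(−1.60) × 907×10^-6 = 2.278×10^-5 mol/kg
α₀ = 1/(1 + K1/[H⁺] + K1K2/[H⁺]²) = 1/(1 + 10^+1.83 + 10^+0.48) = 0.01396
DIC = [CO2*]/α₀ = 2.278×10^-5 / 0.01396 = 1.632 mmol/kg
[CO3²⁻] = α₂·DIC; α₂ = 0.04216, so [CO3²⁻] = 0.04216 × 1.632 = 0.0688 mmol/kg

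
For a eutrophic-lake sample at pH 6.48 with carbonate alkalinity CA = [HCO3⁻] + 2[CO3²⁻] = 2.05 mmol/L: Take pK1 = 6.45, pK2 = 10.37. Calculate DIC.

DIC = 3.96 mmol/L

CA = [HCO3⁻] + 2[CO3²⁻] = (α₁ + 2α₂)·DIC
At pH 6.48: [H⁺]/K1 = 10^-0.03 = 0.93325, K2/[H⁺] = 10^-3.89 = 0.00012882
α₁ = 1/(1 + 0.93325 + 0.00012882) = 1/1.9334 = 0.5172; α₂ = α₁·K2/[H⁺] = 6.663×10^-5
α₁ + 2α₂ = 0.5174
DIC = CA / (α₁ + 2α₂) = 2.05 / 0.5174 = 3.96 mmol/L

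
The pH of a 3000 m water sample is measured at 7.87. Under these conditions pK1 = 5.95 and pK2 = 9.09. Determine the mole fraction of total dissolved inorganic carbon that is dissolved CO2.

α₀ = 0.0112

α₀ = 1 / (1 + K1/[H⁺] + K1K2/[H⁺]²) = 1 / (1 + 10^+1.92 + 10^+0.70)
   = 1 / (1 + 83.176 + 5.0119) = 1/89.188 = 0.01121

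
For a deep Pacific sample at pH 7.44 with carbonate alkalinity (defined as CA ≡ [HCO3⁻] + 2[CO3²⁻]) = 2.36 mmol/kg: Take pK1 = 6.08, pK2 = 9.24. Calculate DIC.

CA = [HCO3⁻] + 2[CO3²⁻] = (α₁ + 2α₂)·DIC
At pH 7.44: [H⁺]/K1 = 10^-1.36 = 0.043652, K2/[H⁺] = 10^-1.80 = 0.015849
α₁ = 1/(1 + 0.043652 + 0.015849) = 1/1.0595 = 0.9438; α₂ = α₁·K2/[H⁺] = 0.01496
α₁ + 2α₂ = 0.9738
DIC = CA / (α₁ + 2α₂) = 2.36 / 0.9738 = 2.42 mmol/kg

DIC = 2.42 mmol/kg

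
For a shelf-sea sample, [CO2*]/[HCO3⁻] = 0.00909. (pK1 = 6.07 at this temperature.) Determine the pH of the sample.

From K1 = [H⁺][HCO3⁻]/[CO2*]:  pH = pK1 − log₁₀([CO2*]/[HCO3⁻])
log₁₀(0.00909) = -2.041
pH = 6.07 − (-2.041) = 8.11

pH = 8.11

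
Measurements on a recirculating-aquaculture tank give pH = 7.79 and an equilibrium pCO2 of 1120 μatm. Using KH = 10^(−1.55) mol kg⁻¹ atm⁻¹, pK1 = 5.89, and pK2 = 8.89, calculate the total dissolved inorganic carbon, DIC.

[CO2*] = KH · pCO2 = 10^(−1.55) × 1120×10^-6 = 3.157×10^-5 mol/kg
α₀ = 1/(1 + K1/[H⁺] + K1K2/[H⁺]²) = 1/(1 + 10^+1.90 + 10^+0.80) = 0.01153
DIC = [CO2*]/α₀ = 3.157×10^-5 / 0.01153 = 2.74 mmol/kg

DIC = 2.74 mmol/kg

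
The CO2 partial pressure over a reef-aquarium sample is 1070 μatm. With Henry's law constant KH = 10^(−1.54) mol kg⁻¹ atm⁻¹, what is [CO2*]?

KH = 10^(−1.54) = 2.884×10^-2 mol kg⁻¹ atm⁻¹
[CO2*] = KH · pCO2 = 2.884×10^-2 × 1070×10^-6 atm = 3.09×10^-5 mol/kg

[CO2*] = 30.9 μmol/kg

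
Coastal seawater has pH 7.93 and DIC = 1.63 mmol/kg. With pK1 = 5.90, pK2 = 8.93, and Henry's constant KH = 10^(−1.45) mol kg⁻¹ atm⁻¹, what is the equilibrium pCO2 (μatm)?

pCO2 = 386 μatm

α₀ = 1 / (1 + K1/[H⁺] + K1K2/[H⁺]²) = 1 / (1 + 10^+2.03 + 10^+1.03)
   = 1 / (1 + 107.15 + 10.715) = 1/118.87 = 0.008413
[CO2*] = α₀ × DIC = 0.008413 × 1.63 = 0.01371 mmol/kg = 13.71 μmol/kg
pCO2 = [CO2*]/KH = 1.371×10^-5 / 3.548×10^-2 = 386 μatm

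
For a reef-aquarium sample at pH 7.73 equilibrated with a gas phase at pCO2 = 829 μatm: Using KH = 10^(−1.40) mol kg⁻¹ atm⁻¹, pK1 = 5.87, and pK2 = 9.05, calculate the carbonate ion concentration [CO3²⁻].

[CO2*] = KH · pCO2 = 10^(−1.40) × 829×10^-6 = 3.300×10^-5 mol/kg
α₀ = 1/(1 + K1/[H⁺] + K1K2/[H⁺]²) = 1/(1 + 10^+1.86 + 10^+0.54) = 0.01300
DIC = [CO2*]/α₀ = 3.300×10^-5 / 0.01300 = 2.538 mmol/kg
[CO3²⁻] = α₂·DIC; α₂ = 0.04508, so [CO3²⁻] = 0.04508 × 2.538 = 0.114 mmol/kg

[CO3²⁻] = 0.114 mmol/kg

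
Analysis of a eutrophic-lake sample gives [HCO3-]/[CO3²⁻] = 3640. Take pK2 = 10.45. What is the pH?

pH = 6.89

From K2 = [H⁺][CO3²⁻]/[HCO3-]:  pH = pK2 − log₁₀([HCO3-]/[CO3²⁻])
log₁₀(3640) = +3.561
pH = 10.45 − (+3.561) = 6.89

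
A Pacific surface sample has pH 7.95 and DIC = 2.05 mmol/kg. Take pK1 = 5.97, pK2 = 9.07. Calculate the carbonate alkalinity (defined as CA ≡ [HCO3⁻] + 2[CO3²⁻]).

CA = [HCO3⁻] + 2[CO3²⁻] = (α₁ + 2α₂)·DIC
At pH 7.95: [H⁺]/K1 = 10^-1.98 = 0.010471, K2/[H⁺] = 10^-1.12 = 0.075858
α₁ = 1/(1 + 0.010471 + 0.075858) = 1/1.0863 = 0.9205; α₂ = α₁·K2/[H⁺] = 0.06983
α₁ + 2α₂ = 1.0602
CA = 1.0602 × 2.05 = 2.17 mmol/kg

CA = 2.17 mmol/kg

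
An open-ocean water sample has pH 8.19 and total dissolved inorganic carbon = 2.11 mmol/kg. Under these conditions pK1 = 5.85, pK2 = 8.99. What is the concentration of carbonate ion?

α₂ = 1 / (1 + [H⁺]/K2 + [H⁺]²/(K1K2)) = 1 / (1 + 10^+0.80 + 10^-1.54)
   = 1 / (1 + 6.3096 + 0.028840) = 1/7.3384 = 0.1363
[CO3²⁻] = α₂ × DIC = 0.1363 × 2.11 = 0.288 mmol/kg

[CO3²⁻] = 0.288 mmol/kg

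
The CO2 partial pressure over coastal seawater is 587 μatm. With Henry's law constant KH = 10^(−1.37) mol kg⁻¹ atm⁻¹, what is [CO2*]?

[CO2*] = 25.0 μmol/kg

KH = 10^(−1.37) = 4.266×10^-2 mol kg⁻¹ atm⁻¹
[CO2*] = KH · pCO2 = 4.266×10^-2 × 587×10^-6 atm = 2.50×10^-5 mol/kg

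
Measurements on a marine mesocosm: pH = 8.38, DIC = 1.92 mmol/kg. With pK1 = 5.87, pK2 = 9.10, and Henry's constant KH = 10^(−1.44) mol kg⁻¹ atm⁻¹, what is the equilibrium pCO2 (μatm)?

α₀ = 1 / (1 + K1/[H⁺] + K1K2/[H⁺]²) = 1 / (1 + 10^+2.51 + 10^+1.79)
   = 1 / (1 + 323.59 + 61.660) = 1/386.25 = 0.002589
[CO2*] = α₀ × DIC = 0.002589 × 1.92 = 0.004971 mmol/kg = 4.971 μmol/kg
pCO2 = [CO2*]/KH = 4.971×10^-6 / 3.631×10^-2 = 137 μatm

pCO2 = 137 μatm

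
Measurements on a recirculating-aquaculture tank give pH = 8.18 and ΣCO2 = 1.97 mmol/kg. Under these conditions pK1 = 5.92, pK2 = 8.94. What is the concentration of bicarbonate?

α₁ = 1 / (1 + [H⁺]/K1 + K2/[H⁺]) = 1 / (1 + 10^-2.26 + 10^-0.76)
   = 1 / (1 + 0.0054954 + 0.17378) = 1/1.1793 = 0.8480
[HCO3⁻] = α₁ × DIC = 0.8480 × 1.97 = 1.67 mmol/kg

[HCO3⁻] = 1.67 mmol/kg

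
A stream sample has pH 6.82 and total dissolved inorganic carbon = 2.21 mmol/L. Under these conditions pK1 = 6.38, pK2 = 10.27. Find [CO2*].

α₀ = 1 / (1 + K1/[H⁺] + K1K2/[H⁺]²) = 1 / (1 + 10^+0.44 + 10^-3.01)
   = 1 / (1 + 2.7542 + 0.00097724) = 1/3.7552 = 0.2663
[CO2*] = α₀ × DIC = 0.2663 × 2.21 = 0.589 mmol/L

[CO2*] = 0.589 mmol/L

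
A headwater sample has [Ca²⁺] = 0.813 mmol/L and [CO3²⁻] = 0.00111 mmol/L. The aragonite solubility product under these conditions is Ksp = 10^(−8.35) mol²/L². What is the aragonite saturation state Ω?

Ksp = 10^(−8.35) = 4.467×10^-9
Ω = [Ca²⁺][CO3²⁻]/Ksp = (0.813×10^-3)(0.00111×10^-3) / 4.467×10^-9 = 0.202

Ω = 0.202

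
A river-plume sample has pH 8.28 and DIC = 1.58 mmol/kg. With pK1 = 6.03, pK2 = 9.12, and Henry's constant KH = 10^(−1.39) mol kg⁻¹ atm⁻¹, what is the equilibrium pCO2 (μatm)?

pCO2 = 190 μatm

α₀ = 1 / (1 + K1/[H⁺] + K1K2/[H⁺]²) = 1 / (1 + 10^+2.25 + 10^+1.41)
   = 1 / (1 + 177.83 + 25.704) = 1/204.53 = 0.004889
[CO2*] = α₀ × DIC = 0.004889 × 1.58 = 0.007725 mmol/kg = 7.725 μmol/kg
pCO2 = [CO2*]/KH = 7.725×10^-6 / 4.074×10^-2 = 190 μatm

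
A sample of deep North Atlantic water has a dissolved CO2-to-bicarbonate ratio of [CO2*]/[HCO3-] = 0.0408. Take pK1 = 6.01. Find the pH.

pH = 7.40

From K1 = [H⁺][HCO3-]/[CO2*]:  pH = pK1 − log₁₀([CO2*]/[HCO3-])
log₁₀(0.0408) = -1.389
pH = 6.01 − (-1.389) = 7.40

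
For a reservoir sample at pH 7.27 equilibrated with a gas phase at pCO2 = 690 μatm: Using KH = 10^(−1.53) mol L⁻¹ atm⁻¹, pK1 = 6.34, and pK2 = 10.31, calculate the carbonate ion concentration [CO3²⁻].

[CO3²⁻] = 0.158 μmol/L

[CO2*] = KH · pCO2 = 10^(−1.53) × 690×10^-6 = 2.036×10^-5 mol/L
α₀ = 1/(1 + K1/[H⁺] + K1K2/[H⁺]²) = 1/(1 + 10^+0.93 + 10^-2.11) = 0.1051
DIC = [CO2*]/α₀ = 2.036×10^-5 / 0.1051 = 0.1938 mmol/L
[CO3²⁻] = α₂·DIC; α₂ = 0.0008155, so [CO3²⁻] = 0.0008155 × 0.1938 = 0.000158 mmol/L = 0.158 μmol/L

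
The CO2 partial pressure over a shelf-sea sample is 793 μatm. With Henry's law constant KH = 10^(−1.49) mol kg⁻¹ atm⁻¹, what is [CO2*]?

[CO2*] = 25.7 μmol/kg

KH = 10^(−1.49) = 3.236×10^-2 mol kg⁻¹ atm⁻¹
[CO2*] = KH · pCO2 = 3.236×10^-2 × 793×10^-6 atm = 2.57×10^-5 mol/kg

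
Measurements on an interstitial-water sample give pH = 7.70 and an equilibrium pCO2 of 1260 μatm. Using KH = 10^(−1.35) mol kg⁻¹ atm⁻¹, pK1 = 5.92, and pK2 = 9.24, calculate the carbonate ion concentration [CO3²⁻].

[CO3²⁻] = 0.0978 mmol/kg

[CO2*] = KH · pCO2 = 10^(−1.35) × 1260×10^-6 = 5.628×10^-5 mol/kg
α₀ = 1/(1 + K1/[H⁺] + K1K2/[H⁺]²) = 1/(1 + 10^+1.78 + 10^+0.24) = 0.01587
DIC = [CO2*]/α₀ = 5.628×10^-5 / 0.01587 = 3.545 mmol/kg
[CO3²⁻] = α₂·DIC; α₂ = 0.02759, so [CO3²⁻] = 0.02759 × 3.545 = 0.0978 mmol/kg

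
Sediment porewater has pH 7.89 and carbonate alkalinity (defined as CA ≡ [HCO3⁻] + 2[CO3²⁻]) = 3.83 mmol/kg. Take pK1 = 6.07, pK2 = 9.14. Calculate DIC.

DIC = 3.69 mmol/kg

CA = [HCO3⁻] + 2[CO3²⁻] = (α₁ + 2α₂)·DIC
At pH 7.89: [H⁺]/K1 = 10^-1.82 = 0.015136, K2/[H⁺] = 10^-1.25 = 0.056234
α₁ = 1/(1 + 0.015136 + 0.056234) = 1/1.0714 = 0.9334; α₂ = α₁·K2/[H⁺] = 0.05249
α₁ + 2α₂ = 1.0384
DIC = CA / (α₁ + 2α₂) = 3.83 / 1.0384 = 3.69 mmol/kg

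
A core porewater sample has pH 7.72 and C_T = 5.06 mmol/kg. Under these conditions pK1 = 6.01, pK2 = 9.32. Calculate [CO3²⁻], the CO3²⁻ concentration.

[CO3²⁻] = 0.122 mmol/kg

α₂ = 1 / (1 + [H⁺]/K2 + [H⁺]²/(K1K2)) = 1 / (1 + 10^+1.60 + 10^-0.11)
   = 1 / (1 + 39.811 + 0.77625) = 1/41.587 = 0.02405
[CO3²⁻] = α₂ × DIC = 0.02405 × 5.06 = 0.122 mmol/kg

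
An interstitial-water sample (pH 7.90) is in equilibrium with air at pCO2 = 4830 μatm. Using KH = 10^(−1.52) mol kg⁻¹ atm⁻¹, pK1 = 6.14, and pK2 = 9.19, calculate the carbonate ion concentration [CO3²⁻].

[CO3²⁻] = 0.430 mmol/kg

[CO2*] = KH · pCO2 = 10^(−1.52) × 4830×10^-6 = 1.459×10^-4 mol/kg
α₀ = 1/(1 + K1/[H⁺] + K1K2/[H⁺]²) = 1/(1 + 10^+1.76 + 10^+0.47) = 0.01626
DIC = [CO2*]/α₀ = 1.459×10^-4 / 0.01626 = 8.970 mmol/kg
[CO3²⁻] = α₂·DIC; α₂ = 0.04799, so [CO3²⁻] = 0.04799 × 8.970 = 0.430 mmol/kg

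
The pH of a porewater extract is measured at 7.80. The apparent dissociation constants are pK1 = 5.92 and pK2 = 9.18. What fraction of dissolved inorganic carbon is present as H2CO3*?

α₀ = 1 / (1 + K1/[H⁺] + K1K2/[H⁺]²) = 1 / (1 + 10^+1.88 + 10^+0.50)
   = 1 / (1 + 75.858 + 3.1623) = 1/80.020 = 0.01250

α₀ = 0.0125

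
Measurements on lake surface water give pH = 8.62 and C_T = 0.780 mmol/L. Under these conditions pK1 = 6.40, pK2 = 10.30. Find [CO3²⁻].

[CO3²⁻] = 15.9 μmol/L

α₂ = 1 / (1 + [H⁺]/K2 + [H⁺]²/(K1K2)) = 1 / (1 + 10^+1.68 + 10^-0.54)
   = 1 / (1 + 47.863 + 0.28840) = 1/49.151 = 0.02035
[CO3²⁻] = α₂ × DIC = 0.02035 × 0.780 = 0.0159 mmol/L = 15.9 μmol/L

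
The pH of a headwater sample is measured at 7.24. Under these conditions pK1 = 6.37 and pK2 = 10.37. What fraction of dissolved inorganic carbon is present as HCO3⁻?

α₁ = 1 / (1 + [H⁺]/K1 + K2/[H⁺]) = 1 / (1 + 10^-0.87 + 10^-3.13)
   = 1 / (1 + 0.13490 + 0.00074131) = 1/1.1356 = 0.8806

α₁ = 0.881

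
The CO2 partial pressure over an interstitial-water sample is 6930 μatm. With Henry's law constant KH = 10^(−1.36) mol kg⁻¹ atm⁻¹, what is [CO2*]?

KH = 10^(−1.36) = 4.365×10^-2 mol kg⁻¹ atm⁻¹
[CO2*] = KH · pCO2 = 4.365×10^-2 × 6930×10^-6 atm = 3.03×10^-4 mol/kg

[CO2*] = 303 μmol/kg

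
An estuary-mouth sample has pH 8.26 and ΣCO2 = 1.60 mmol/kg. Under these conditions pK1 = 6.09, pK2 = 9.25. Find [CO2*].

[CO2*] = 9.75 μmol/kg

α₀ = 1 / (1 + K1/[H⁺] + K1K2/[H⁺]²) = 1 / (1 + 10^+2.17 + 10^+1.18)
   = 1 / (1 + 147.91 + 15.136) = 1/164.05 = 0.006096
[CO2*] = α₀ × DIC = 0.006096 × 1.60 = 0.00975 mmol/kg = 9.75 μmol/kg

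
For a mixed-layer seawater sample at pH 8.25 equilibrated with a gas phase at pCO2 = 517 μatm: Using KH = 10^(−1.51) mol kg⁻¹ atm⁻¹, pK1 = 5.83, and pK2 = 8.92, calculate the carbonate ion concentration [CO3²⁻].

[CO2*] = KH · pCO2 = 10^(−1.51) × 517×10^-6 = 1.598×10^-5 mol/kg
α₀ = 1/(1 + K1/[H⁺] + K1K2/[H⁺]²) = 1/(1 + 10^+2.42 + 10^+1.75) = 0.003122
DIC = [CO2*]/α₀ = 1.598×10^-5 / 0.003122 = 5.117 mmol/kg
[CO3²⁻] = α₂·DIC; α₂ = 0.1756, so [CO3²⁻] = 0.1756 × 5.117 = 0.898 mmol/kg

[CO3²⁻] = 0.898 mmol/kg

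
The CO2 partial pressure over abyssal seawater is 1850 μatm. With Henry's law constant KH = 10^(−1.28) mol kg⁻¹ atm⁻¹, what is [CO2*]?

KH = 10^(−1.28) = 5.248×10^-2 mol kg⁻¹ atm⁻¹
[CO2*] = KH · pCO2 = 5.248×10^-2 × 1850×10^-6 atm = 9.71×10^-5 mol/kg

[CO2*] = 97.1 μmol/kg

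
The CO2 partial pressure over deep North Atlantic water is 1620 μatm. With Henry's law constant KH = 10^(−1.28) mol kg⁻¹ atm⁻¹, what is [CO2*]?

[CO2*] = 85.0 μmol/kg

KH = 10^(−1.28) = 5.248×10^-2 mol kg⁻¹ atm⁻¹
[CO2*] = KH · pCO2 = 5.248×10^-2 × 1620×10^-6 atm = 8.50×10^-5 mol/kg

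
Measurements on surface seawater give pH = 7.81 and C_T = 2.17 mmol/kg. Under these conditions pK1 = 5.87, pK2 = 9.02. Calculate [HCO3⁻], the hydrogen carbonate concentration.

[HCO3⁻] = 2.02 mmol/kg

α₁ = 1 / (1 + [H⁺]/K1 + K2/[H⁺]) = 1 / (1 + 10^-1.94 + 10^-1.21)
   = 1 / (1 + 0.011482 + 0.061660) = 1/1.0731 = 0.9318
[HCO3⁻] = α₁ × DIC = 0.9318 × 2.17 = 2.02 mmol/kg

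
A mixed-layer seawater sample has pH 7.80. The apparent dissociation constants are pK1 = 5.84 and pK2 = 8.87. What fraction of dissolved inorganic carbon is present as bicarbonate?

α₁ = 1 / (1 + [H⁺]/K1 + K2/[H⁺]) = 1 / (1 + 10^-1.96 + 10^-1.07)
   = 1 / (1 + 0.010965 + 0.085114) = 1/1.0961 = 0.9123

α₁ = 0.912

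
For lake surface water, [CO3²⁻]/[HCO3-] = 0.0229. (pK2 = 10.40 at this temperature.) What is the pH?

From K2 = [H⁺][CO3²⁻]/[HCO3-]:  pH = pK2 + log₁₀([CO3²⁻]/[HCO3-])
log₁₀(0.0229) = -1.640
pH = 10.40 + (-1.640) = 8.76

pH = 8.76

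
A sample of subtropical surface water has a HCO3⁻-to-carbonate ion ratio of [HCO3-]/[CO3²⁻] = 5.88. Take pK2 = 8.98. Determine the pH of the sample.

From K2 = [H⁺][CO3²⁻]/[HCO3-]:  pH = pK2 − log₁₀([HCO3-]/[CO3²⁻])
log₁₀(5.88) = +0.769
pH = 8.98 − (+0.769) = 8.21

pH = 8.21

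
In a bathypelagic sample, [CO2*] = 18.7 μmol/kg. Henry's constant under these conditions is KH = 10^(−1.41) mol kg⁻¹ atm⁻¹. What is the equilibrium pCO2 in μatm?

pCO2 = 481 μatm

KH = 10^(−1.41) = 3.890×10^-2 mol kg⁻¹ atm⁻¹
pCO2 = [CO2*]/KH = 18.7×10^-6 / 3.890×10^-2 = 4.81×10^-4 atm = 481 μatm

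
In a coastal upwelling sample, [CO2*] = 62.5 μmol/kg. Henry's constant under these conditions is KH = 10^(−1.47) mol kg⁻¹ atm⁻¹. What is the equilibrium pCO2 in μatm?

pCO2 = 1840 μatm

KH = 10^(−1.47) = 3.388×10^-2 mol kg⁻¹ atm⁻¹
pCO2 = [CO2*]/KH = 62.5×10^-6 / 3.388×10^-2 = 1.84×10^-3 atm = 1840 μatm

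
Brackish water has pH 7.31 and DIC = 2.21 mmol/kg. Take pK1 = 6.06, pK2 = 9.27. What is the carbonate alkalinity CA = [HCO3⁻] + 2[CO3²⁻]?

CA = [HCO3⁻] + 2[CO3²⁻] = (α₁ + 2α₂)·DIC
At pH 7.31: [H⁺]/K1 = 10^-1.25 = 0.056234, K2/[H⁺] = 10^-1.96 = 0.010965
α₁ = 1/(1 + 0.056234 + 0.010965) = 1/1.0672 = 0.9370; α₂ = α₁·K2/[H⁺] = 0.01027
α₁ + 2α₂ = 0.9576
CA = 0.9576 × 2.21 = 2.12 mmol/kg

CA = 2.12 mmol/kg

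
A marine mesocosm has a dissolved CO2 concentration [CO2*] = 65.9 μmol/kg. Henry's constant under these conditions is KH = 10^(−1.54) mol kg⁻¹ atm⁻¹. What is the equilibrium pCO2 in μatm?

pCO2 = 2280 μatm

KH = 10^(−1.54) = 2.884×10^-2 mol kg⁻¹ atm⁻¹
pCO2 = [CO2*]/KH = 65.9×10^-6 / 2.884×10^-2 = 2.28×10^-3 atm = 2280 μatm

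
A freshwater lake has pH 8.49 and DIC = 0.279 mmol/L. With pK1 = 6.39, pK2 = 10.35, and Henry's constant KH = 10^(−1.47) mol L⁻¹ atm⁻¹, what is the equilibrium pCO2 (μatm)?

α₀ = 1 / (1 + K1/[H⁺] + K1K2/[H⁺]²) = 1 / (1 + 10^+2.10 + 10^+0.24)
   = 1 / (1 + 125.89 + 1.7378) = 1/128.63 = 0.007774
[CO2*] = α₀ × DIC = 0.007774 × 0.279 = 0.002169 mmol/L = 2.169 μmol/L
pCO2 = [CO2*]/KH = 2.169×10^-6 / 3.388×10^-2 = 64.0 μatm

pCO2 = 64.0 μatm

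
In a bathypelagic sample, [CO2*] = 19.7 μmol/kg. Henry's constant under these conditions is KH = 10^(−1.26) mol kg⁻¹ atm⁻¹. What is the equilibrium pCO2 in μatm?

KH = 10^(−1.26) = 5.495×10^-2 mol kg⁻¹ atm⁻¹
pCO2 = [CO2*]/KH = 19.7×10^-6 / 5.495×10^-2 = 3.58×10^-4 atm = 358 μatm

pCO2 = 358 μatm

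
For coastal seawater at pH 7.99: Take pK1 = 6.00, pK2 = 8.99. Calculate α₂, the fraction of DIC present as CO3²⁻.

α₂ = 0.0901

α₂ = 1 / (1 + [H⁺]/K2 + [H⁺]²/(K1K2)) = 1 / (1 + 10^+1.00 + 10^-0.99)
   = 1 / (1 + 10.000 + 0.10233) = 1/11.102 = 0.09007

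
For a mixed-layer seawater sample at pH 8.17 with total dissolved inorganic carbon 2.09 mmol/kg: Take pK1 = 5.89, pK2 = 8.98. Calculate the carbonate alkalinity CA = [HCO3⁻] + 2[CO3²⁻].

CA = [HCO3⁻] + 2[CO3²⁻] = (α₁ + 2α₂)·DIC
At pH 8.17: [H⁺]/K1 = 10^-2.28 = 0.0052481, K2/[H⁺] = 10^-0.81 = 0.15488
α₁ = 1/(1 + 0.0052481 + 0.15488) = 1/1.1601 = 0.8620; α₂ = α₁·K2/[H⁺] = 0.1335
α₁ + 2α₂ = 1.1290
CA = 1.1290 × 2.09 = 2.36 mmol/kg

CA = 2.36 mmol/kg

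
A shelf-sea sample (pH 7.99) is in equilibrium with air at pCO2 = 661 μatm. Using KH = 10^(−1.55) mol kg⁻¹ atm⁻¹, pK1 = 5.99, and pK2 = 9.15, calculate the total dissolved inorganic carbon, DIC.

[CO2*] = KH · pCO2 = 10^(−1.55) × 661×10^-6 = 1.863×10^-5 mol/kg
α₀ = 1/(1 + K1/[H⁺] + K1K2/[H⁺]²) = 1/(1 + 10^+2.00 + 10^+0.84) = 0.009266
DIC = [CO2*]/α₀ = 1.863×10^-5 / 0.009266 = 2.01 mmol/kg

DIC = 2.01 mmol/kg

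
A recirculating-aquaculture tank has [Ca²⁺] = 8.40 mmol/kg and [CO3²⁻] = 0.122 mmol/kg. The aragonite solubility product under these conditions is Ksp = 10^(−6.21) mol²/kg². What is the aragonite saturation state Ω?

Ω = 1.66

Ksp = 10^(−6.21) = 6.166×10^-7
Ω = [Ca²⁺][CO3²⁻]/Ksp = (8.40×10^-3)(0.122×10^-3) / 6.166×10^-7 = 1.66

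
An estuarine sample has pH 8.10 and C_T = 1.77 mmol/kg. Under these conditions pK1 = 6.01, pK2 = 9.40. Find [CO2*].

[CO2*] = 13.6 μmol/kg

α₀ = 1 / (1 + K1/[H⁺] + K1K2/[H⁺]²) = 1 / (1 + 10^+2.09 + 10^+0.79)
   = 1 / (1 + 123.03 + 6.1660) = 1/130.19 = 0.007681
[CO2*] = α₀ × DIC = 0.007681 × 1.77 = 0.0136 mmol/kg = 13.6 μmol/kg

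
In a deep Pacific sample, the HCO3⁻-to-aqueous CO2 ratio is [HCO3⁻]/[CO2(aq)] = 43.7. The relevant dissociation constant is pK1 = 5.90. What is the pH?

From K1 = [H⁺][HCO3⁻]/[CO2(aq)]:  pH = pK1 + log₁₀([HCO3⁻]/[CO2(aq)])
log₁₀(43.7) = +1.640
pH = 5.90 + (+1.640) = 7.54

pH = 7.54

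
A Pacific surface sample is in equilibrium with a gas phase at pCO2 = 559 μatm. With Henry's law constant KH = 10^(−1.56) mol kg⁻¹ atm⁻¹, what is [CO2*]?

KH = 10^(−1.56) = 2.754×10^-2 mol kg⁻¹ atm⁻¹
[CO2*] = KH · pCO2 = 2.754×10^-2 × 559×10^-6 atm = 1.54×10^-5 mol/kg

[CO2*] = 15.4 μmol/kg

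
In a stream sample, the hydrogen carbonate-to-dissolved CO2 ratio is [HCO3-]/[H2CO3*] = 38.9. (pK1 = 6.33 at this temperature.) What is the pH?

From K1 = [H⁺][HCO3-]/[H2CO3*]:  pH = pK1 + log₁₀([HCO3-]/[H2CO3*])
log₁₀(38.9) = +1.590
pH = 6.33 + (+1.590) = 7.92

pH = 7.92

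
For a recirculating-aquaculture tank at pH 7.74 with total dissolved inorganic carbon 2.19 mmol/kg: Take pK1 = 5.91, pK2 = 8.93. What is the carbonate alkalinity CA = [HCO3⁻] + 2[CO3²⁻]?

CA = [HCO3⁻] + 2[CO3²⁻] = (α₁ + 2α₂)·DIC
At pH 7.74: [H⁺]/K1 = 10^-1.83 = 0.014791, K2/[H⁺] = 10^-1.19 = 0.064565
α₁ = 1/(1 + 0.014791 + 0.064565) = 1/1.0794 = 0.9265; α₂ = α₁·K2/[H⁺] = 0.05982
α₁ + 2α₂ = 1.0461
CA = 1.0461 × 2.19 = 2.29 mmol/kg

CA = 2.29 mmol/kg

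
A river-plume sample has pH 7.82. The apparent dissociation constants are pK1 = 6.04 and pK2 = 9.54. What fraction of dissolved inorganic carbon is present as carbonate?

α₂ = 1 / (1 + [H⁺]/K2 + [H⁺]²/(K1K2)) = 1 / (1 + 10^+1.72 + 10^-0.06)
   = 1 / (1 + 52.481 + 0.87096) = 1/54.352 = 0.01840

α₂ = 0.0184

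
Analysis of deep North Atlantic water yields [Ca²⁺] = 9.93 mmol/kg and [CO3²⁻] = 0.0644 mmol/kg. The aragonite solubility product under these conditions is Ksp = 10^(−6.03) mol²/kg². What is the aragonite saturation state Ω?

Ω = 0.685

Ksp = 10^(−6.03) = 9.333×10^-7
Ω = [Ca²⁺][CO3²⁻]/Ksp = (9.93×10^-3)(0.0644×10^-3) / 9.333×10^-7 = 0.685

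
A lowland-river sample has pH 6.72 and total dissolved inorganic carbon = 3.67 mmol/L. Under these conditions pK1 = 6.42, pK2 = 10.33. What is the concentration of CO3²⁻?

α₂ = 1 / (1 + [H⁺]/K2 + [H⁺]²/(K1K2)) = 1 / (1 + 10^+3.61 + 10^+3.31)
   = 1 / (1 + 4073.8 + 2041.7) = 1/6116.5 = 0.0001635
[CO3²⁻] = α₂ × DIC = 0.0001635 × 3.67 = 0.000600 mmol/L = 0.600 μmol/L

[CO3²⁻] = 0.600 μmol/L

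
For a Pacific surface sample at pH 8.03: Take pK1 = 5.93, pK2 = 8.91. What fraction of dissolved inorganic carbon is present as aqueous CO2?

α₀ = 1 / (1 + K1/[H⁺] + K1K2/[H⁺]²) = 1 / (1 + 10^+2.10 + 10^+1.22)
   = 1 / (1 + 125.89 + 16.596) = 1/143.49 = 0.006969

α₀ = 0.00697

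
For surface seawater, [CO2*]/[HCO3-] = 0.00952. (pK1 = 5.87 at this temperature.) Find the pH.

From K1 = [H⁺][HCO3-]/[CO2*]:  pH = pK1 − log₁₀([CO2*]/[HCO3-])
log₁₀(0.00952) = -2.021
pH = 5.87 − (-2.021) = 7.89

pH = 7.89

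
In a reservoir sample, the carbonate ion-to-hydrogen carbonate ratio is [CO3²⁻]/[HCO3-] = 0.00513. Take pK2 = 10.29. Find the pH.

From K2 = [H⁺][CO3²⁻]/[HCO3-]:  pH = pK2 + log₁₀([CO3²⁻]/[HCO3-])
log₁₀(0.00513) = -2.290
pH = 10.29 + (-2.290) = 8.00

pH = 8.00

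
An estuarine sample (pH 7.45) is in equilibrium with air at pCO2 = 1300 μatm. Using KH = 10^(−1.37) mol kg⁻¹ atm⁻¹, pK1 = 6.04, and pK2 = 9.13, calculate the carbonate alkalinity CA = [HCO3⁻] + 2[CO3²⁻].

CA = 1.48 mmol/kg

[CO2*] = KH · pCO2 = 10^(−1.37) × 1300×10^-6 = 5.546×10^-5 mol/kg
α₀ = 1/(1 + K1/[H⁺] + K1K2/[H⁺]²) = 1/(1 + 10^+1.41 + 10^-0.27) = 0.03671
DIC = [CO2*]/α₀ = 5.546×10^-5 / 0.03671 = 1.511 mmol/kg
CA = (α₁ + 2α₂)·DIC = (0.9436 + 2×0.01971) × 1.511 = 1.48 mmol/kg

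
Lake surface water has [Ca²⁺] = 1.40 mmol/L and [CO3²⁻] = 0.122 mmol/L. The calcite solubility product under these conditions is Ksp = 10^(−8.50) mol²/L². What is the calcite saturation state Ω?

Ω = 54.0

Ksp = 10^(−8.50) = 3.162×10^-9
Ω = [Ca²⁺][CO3²⁻]/Ksp = (1.40×10^-3)(0.122×10^-3) / 3.162×10^-9 = 54.0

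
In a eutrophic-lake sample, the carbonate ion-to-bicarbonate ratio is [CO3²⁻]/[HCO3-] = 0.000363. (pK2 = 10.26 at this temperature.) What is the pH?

pH = 6.82

From K2 = [H⁺][CO3²⁻]/[HCO3-]:  pH = pK2 + log₁₀([CO3²⁻]/[HCO3-])
log₁₀(0.000363) = -3.440
pH = 10.26 + (-3.440) = 6.82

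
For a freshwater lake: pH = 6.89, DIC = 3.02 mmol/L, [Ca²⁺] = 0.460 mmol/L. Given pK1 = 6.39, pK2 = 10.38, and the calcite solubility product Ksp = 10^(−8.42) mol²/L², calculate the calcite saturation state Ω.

α₂ = 1 / (1 + [H⁺]/K2 + [H⁺]²/(K1K2)) = 1 / (1 + 10^+3.49 + 10^+2.99)
   = 1 / (1 + 3090.3 + 977.24) = 1/4068.5 = 0.0002458
[CO3²⁻] = α₂ × DIC = 0.0002458 × 3.02 = 0.0007423 mmol/L = 0.7423 μmol/L
Ksp = 10^(−8.42) = 3.802×10^-9
Ω = [Ca²⁺][CO3²⁻]/Ksp = (0.460×10^-3)(7.423×10^-7) / 3.802×10^-9 = 0.0898

Ω = 0.0898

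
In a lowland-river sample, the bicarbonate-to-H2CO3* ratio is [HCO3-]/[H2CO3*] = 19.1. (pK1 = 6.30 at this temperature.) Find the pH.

From K1 = [H⁺][HCO3-]/[H2CO3*]:  pH = pK1 + log₁₀([HCO3-]/[H2CO3*])
log₁₀(19.1) = +1.281
pH = 6.30 + (+1.281) = 7.58

pH = 7.58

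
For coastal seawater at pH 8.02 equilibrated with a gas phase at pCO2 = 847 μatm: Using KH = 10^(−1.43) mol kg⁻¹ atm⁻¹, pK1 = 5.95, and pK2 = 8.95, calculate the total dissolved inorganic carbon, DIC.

DIC = 4.16 mmol/kg

[CO2*] = KH · pCO2 = 10^(−1.43) × 847×10^-6 = 3.147×10^-5 mol/kg
α₀ = 1/(1 + K1/[H⁺] + K1K2/[H⁺]²) = 1/(1 + 10^+2.07 + 10^+1.14) = 0.007559
DIC = [CO2*]/α₀ = 3.147×10^-5 / 0.007559 = 4.16 mmol/kg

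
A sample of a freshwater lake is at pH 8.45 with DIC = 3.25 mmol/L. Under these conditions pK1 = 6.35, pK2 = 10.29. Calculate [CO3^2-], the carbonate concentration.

[CO3²⁻] = 0.0459 mmol/L

α₂ = 1 / (1 + [H⁺]/K2 + [H⁺]²/(K1K2)) = 1 / (1 + 10^+1.84 + 10^-0.26)
   = 1 / (1 + 69.183 + 0.54954) = 1/70.733 = 0.01414
[CO3²⁻] = α₂ × DIC = 0.01414 × 3.25 = 0.0459 mmol/L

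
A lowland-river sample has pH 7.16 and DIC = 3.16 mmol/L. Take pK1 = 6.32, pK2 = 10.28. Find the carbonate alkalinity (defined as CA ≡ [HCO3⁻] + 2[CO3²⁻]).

CA = 2.76 mmol/L

CA = [HCO3⁻] + 2[CO3²⁻] = (α₁ + 2α₂)·DIC
At pH 7.16: [H⁺]/K1 = 10^-0.84 = 0.14454, K2/[H⁺] = 10^-3.12 = 0.00075858
α₁ = 1/(1 + 0.14454 + 0.00075858) = 1/1.1453 = 0.8731; α₂ = α₁·K2/[H⁺] = 0.0006623
α₁ + 2α₂ = 0.8745
CA = 0.8745 × 3.16 = 2.76 mmol/L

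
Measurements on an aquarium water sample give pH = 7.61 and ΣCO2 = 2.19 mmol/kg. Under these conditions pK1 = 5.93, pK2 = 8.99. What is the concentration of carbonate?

[CO3²⁻] = 0.0859 mmol/kg

α₂ = 1 / (1 + [H⁺]/K2 + [H⁺]²/(K1K2)) = 1 / (1 + 10^+1.38 + 10^-0.30)
   = 1 / (1 + 23.988 + 0.50119) = 1/25.490 = 0.03923
[CO3²⁻] = α₂ × DIC = 0.03923 × 2.19 = 0.0859 mmol/kg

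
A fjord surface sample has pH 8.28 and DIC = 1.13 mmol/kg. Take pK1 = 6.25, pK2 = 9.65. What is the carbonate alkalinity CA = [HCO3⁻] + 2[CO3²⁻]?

CA = [HCO3⁻] + 2[CO3²⁻] = (α₁ + 2α₂)·DIC
At pH 8.28: [H⁺]/K1 = 10^-2.03 = 0.0093325, K2/[H⁺] = 10^-1.37 = 0.042658
α₁ = 1/(1 + 0.0093325 + 0.042658) = 1/1.0520 = 0.9506; α₂ = α₁·K2/[H⁺] = 0.04055
α₁ + 2α₂ = 1.0317
CA = 1.0317 × 1.13 = 1.17 mmol/kg

CA = 1.17 mmol/kg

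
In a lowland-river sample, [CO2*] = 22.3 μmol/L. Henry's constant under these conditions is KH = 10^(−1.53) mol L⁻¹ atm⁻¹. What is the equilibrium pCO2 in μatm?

KH = 10^(−1.53) = 2.951×10^-2 mol L⁻¹ atm⁻¹
pCO2 = [CO2*]/KH = 22.3×10^-6 / 2.951×10^-2 = 7.56×10^-4 atm = 756 μatm

pCO2 = 756 μatm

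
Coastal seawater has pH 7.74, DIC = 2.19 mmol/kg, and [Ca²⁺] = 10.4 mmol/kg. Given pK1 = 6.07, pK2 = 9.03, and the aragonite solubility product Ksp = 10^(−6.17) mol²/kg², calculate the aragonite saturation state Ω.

α₂ = 1 / (1 + [H⁺]/K2 + [H⁺]²/(K1K2)) = 1 / (1 + 10^+1.29 + 10^-0.38)
   = 1 / (1 + 19.498 + 0.41687) = 1/20.915 = 0.04781
[CO3²⁻] = α₂ × DIC = 0.04781 × 2.19 = 0.1047 mmol/kg
Ksp = 10^(−6.17) = 6.761×10^-7
Ω = [Ca²⁺][CO3²⁻]/Ksp = (10.4×10^-3)(1.047×10^-4) / 6.761×10^-7 = 1.61

Ω = 1.61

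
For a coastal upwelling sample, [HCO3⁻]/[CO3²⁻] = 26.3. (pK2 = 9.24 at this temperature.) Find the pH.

pH = 7.82

From K2 = [H⁺][CO3²⁻]/[HCO3⁻]:  pH = pK2 − log₁₀([HCO3⁻]/[CO3²⁻])
log₁₀(26.3) = +1.420
pH = 9.24 − (+1.420) = 7.82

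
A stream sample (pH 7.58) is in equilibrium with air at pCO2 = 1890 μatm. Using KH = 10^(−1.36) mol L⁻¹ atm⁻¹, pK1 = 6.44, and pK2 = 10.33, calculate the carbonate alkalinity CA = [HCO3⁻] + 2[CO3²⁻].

CA = 1.14 mmol/L

[CO2*] = KH · pCO2 = 10^(−1.36) × 1890×10^-6 = 8.250×10^-5 mol/L
α₀ = 1/(1 + K1/[H⁺] + K1K2/[H⁺]²) = 1/(1 + 10^+1.14 + 10^-1.61) = 0.06744
DIC = [CO2*]/α₀ = 8.250×10^-5 / 0.06744 = 1.223 mmol/L
CA = (α₁ + 2α₂)·DIC = (0.9309 + 2×0.001655) × 1.223 = 1.14 mmol/L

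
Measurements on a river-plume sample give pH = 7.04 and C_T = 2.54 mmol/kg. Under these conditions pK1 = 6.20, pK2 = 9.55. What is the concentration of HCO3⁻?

[HCO3⁻] = 2.21 mmol/kg

α₁ = 1 / (1 + [H⁺]/K1 + K2/[H⁺]) = 1 / (1 + 10^-0.84 + 10^-2.51)
   = 1 / (1 + 0.14454 + 0.0030903) = 1/1.1476 = 0.8714
[HCO3⁻] = α₁ × DIC = 0.8714 × 2.54 = 2.21 mmol/kg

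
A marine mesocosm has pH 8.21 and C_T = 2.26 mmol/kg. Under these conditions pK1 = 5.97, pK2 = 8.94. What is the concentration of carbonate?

[CO3²⁻] = 0.353 mmol/kg

α₂ = 1 / (1 + [H⁺]/K2 + [H⁺]²/(K1K2)) = 1 / (1 + 10^+0.73 + 10^-1.51)
   = 1 / (1 + 5.3703 + 0.030903) = 1/6.4012 = 0.1562
[CO3²⁻] = α₂ × DIC = 0.1562 × 2.26 = 0.353 mmol/kg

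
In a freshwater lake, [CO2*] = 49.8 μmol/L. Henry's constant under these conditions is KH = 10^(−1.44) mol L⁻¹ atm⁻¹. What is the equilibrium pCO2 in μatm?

KH = 10^(−1.44) = 3.631×10^-2 mol L⁻¹ atm⁻¹
pCO2 = [CO2*]/KH = 49.8×10^-6 / 3.631×10^-2 = 1.37×10^-3 atm = 1370 μatm

pCO2 = 1370 μatm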